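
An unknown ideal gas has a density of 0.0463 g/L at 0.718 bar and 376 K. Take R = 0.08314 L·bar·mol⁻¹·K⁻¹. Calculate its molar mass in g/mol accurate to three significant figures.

ρ = PM/(RT) ⇒ M = ρRT/P = (0.0463 × 0.08314 × 376.0) / 0.718

M ≈ 2.02 g/mol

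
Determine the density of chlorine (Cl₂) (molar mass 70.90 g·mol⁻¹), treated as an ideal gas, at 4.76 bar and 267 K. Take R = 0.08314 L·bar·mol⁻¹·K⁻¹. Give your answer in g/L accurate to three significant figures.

ρ = PM/(RT) = (4.76 × 70.90) / (0.08314 × 267.0)

ρ ≈ 15.2 g/L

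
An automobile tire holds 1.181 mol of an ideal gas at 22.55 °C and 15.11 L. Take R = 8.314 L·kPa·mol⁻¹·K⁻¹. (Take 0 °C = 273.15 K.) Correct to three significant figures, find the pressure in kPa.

Convert: T = 295.70 K.
PV = nRT ⇒ P = nRT/V = (1.181 × 8.314 × 295.70) / 15.11

P ≈ 192 kPa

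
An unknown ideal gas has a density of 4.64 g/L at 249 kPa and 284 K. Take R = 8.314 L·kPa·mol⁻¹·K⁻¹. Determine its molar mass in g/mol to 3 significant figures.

ρ = PM/(RT) ⇒ M = ρRT/P = (4.64 × 8.314 × 284.0) / 249

M ≈ 44.0 g/mol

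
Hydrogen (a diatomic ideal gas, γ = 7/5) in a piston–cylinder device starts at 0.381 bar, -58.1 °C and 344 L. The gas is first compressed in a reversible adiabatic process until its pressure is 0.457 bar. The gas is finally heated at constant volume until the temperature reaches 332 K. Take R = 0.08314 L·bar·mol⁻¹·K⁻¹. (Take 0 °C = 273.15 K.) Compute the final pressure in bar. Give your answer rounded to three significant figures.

Convert: T₁ = 215.0 K.
Reversible adiabatic, γ = 7/5: T₂ = T₁·(P₂/P₁)^((γ−1)/γ) = 226.5 K; V₂ = V₁·(P₁/P₂)^(1/γ) = 302.1 L.
Isochoric, so P/T is constant: V₃ = V₂; P₃ = P₂·(T₃/T₂) = 0.6698 bar.

P₃ ≈ 0.670 bar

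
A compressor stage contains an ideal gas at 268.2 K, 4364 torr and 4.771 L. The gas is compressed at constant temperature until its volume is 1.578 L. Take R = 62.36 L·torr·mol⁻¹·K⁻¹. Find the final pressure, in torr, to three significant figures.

T constant ⇒ Boyle's law P V = const: T₂ = T₁; P₂ = P₁·(V₁/V₂) = 1.319e+04 torr.

P₂ ≈ 1.32e+04 torr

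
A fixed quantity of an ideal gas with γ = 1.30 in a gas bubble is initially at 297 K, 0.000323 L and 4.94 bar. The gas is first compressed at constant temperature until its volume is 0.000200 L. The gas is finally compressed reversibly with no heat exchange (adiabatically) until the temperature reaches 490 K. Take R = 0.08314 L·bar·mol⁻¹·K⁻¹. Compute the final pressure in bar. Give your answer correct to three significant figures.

P₃ ≈ 69.8 bar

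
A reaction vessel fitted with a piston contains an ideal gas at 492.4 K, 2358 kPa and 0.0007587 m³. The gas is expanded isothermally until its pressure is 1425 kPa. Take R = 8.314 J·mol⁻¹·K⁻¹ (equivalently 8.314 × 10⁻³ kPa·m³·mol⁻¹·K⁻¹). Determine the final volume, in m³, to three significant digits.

V₂ ≈ 0.00126 m³

T constant ⇒ Boyle's law P V = const: T₂ = T₁; V₂ = V₁·(P₁/P₂) = 0.001255 m³.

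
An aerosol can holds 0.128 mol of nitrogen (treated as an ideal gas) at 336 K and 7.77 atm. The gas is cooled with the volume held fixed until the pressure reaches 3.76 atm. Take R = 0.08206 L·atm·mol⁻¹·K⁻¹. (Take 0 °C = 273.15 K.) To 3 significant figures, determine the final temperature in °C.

From PV = nRT: V₁ = nRT₁/P₁ = 0.4542 L.
V constant ⇒ P ∝ T: V₂ = V₁; T₂ = T₁·(P₂/P₁) = 162.6 K.

T₂ ≈ -111 °C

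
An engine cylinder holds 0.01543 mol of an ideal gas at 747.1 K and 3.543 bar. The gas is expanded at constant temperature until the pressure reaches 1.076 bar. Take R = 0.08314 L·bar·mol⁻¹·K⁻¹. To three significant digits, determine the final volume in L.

V₂ ≈ 0.891 L

From PV = nRT: V₁ = nRT₁/P₁ = 0.2705 L.
Isothermal, so P V is constant: T₂ = T₁; V₂ = V₁·(P₁/P₂) = 0.8907 L.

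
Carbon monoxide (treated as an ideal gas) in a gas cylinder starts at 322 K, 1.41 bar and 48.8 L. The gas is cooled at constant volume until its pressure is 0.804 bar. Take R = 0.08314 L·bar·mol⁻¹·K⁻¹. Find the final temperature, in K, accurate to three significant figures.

T₂ ≈ 184 K

Isochoric, so P/T is constant: V₂ = V₁; T₂ = T₁·(P₂/P₁) = 183.6 K.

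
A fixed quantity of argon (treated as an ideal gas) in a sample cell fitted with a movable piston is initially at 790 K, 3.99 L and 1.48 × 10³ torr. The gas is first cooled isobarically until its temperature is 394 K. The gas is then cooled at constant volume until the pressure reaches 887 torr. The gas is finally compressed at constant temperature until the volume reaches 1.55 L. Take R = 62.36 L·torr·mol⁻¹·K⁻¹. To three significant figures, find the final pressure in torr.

P₄ ≈ 1.14e+03 torr

P constant ⇒ V ∝ T: P₂ = P₁; V₂ = V₁·(T₂/T₁) = 1.990 L.
Isochoric, so P/T is constant: V₃ = V₂; T₃ = T₂·(P₃/P₂) = 236.1 K.
T constant ⇒ Boyle's law P V = const: T₄ = T₃; P₄ = P₃·(V₃/V₄) = 1139 torr.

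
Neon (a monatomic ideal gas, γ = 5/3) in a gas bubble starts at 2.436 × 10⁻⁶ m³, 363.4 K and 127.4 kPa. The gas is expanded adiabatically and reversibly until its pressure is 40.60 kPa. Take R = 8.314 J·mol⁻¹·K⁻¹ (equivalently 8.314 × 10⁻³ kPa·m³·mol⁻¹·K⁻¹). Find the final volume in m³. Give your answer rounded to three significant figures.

Adiabatic (γ = 5/3), T V^(γ−1) and P V^γ constant: T₂ = T₁·(P₂/P₁)^((γ−1)/γ) = 230.0 K; V₂ = V₁·(P₁/P₂)^(1/γ) = 4.838e-06 m³.

V₂ ≈ 4.84e-06 m³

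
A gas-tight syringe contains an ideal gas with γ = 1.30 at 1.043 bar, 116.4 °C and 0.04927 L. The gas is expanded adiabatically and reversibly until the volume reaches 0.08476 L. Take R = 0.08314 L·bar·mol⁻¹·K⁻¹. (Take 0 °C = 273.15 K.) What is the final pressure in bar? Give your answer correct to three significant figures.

P₂ ≈ 0.515 bar

Convert: T₁ = 389.5 K.
Adiabatic (γ = 1.30), T V^(γ−1) and P V^γ constant: T₂ = T₁·(V₁/V₂)^(γ−1) = 331.0 K; P₂ = P₁·(V₁/V₂)^γ = 0.5152 bar.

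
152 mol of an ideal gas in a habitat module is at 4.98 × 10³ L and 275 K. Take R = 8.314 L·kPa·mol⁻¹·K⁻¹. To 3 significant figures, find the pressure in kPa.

P ≈ 69.8 kPa

PV = nRT ⇒ P = nRT/V = (152 × 8.314 × 275) / 4.98e+03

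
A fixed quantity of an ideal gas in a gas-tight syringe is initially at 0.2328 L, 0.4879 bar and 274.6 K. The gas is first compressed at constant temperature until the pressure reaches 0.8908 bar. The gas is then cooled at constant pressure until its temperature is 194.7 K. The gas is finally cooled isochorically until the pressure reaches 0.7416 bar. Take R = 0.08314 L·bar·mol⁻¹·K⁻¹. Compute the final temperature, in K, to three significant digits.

Isothermal, so P V is constant: T₂ = T₁; V₂ = V₁·(P₁/P₂) = 0.1275 L.
P constant ⇒ V ∝ T: P₃ = P₂; V₃ = V₂·(T₃/T₂) = 0.09041 L.
Isochoric, so P/T is constant: V₄ = V₃; T₄ = T₃·(P₄/P₃) = 162.1 K.

T₄ ≈ 162 K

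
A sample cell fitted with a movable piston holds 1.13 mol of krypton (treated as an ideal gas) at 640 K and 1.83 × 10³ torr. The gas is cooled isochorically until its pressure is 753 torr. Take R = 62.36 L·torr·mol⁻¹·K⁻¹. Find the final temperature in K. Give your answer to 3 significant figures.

From PV = nRT: V₁ = nRT₁/P₁ = 24.64 L.
V constant ⇒ P ∝ T: V₂ = V₁; T₂ = T₁·(P₂/P₁) = 263.3 K.

T₂ ≈ 263 K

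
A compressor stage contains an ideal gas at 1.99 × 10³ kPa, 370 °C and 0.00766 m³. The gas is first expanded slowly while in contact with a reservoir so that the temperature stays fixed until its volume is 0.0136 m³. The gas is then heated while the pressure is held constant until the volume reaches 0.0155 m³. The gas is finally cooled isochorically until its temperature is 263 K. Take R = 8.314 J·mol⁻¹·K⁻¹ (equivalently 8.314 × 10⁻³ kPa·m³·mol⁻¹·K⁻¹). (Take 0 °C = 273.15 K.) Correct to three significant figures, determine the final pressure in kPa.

Convert: T₁ = 643.1 K.
T constant ⇒ Boyle's law P V = const: T₂ = T₁; P₂ = P₁·(V₁/V₂) = 1121 kPa.
Isobaric, so V/T is constant: P₃ = P₂; T₃ = T₂·(V₃/V₂) = 733.0 K.
V constant ⇒ P ∝ T: V₄ = V₃; P₄ = P₃·(T₄/T₃) = 402.2 kPa.

P₄ ≈ 402 kPa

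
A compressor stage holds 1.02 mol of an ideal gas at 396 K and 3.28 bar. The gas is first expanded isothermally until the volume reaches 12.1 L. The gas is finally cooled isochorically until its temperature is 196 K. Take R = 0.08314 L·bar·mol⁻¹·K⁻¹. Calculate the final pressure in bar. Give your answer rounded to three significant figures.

P₃ ≈ 1.37 bar

From PV = nRT: V₁ = nRT₁/P₁ = 10.24 L.
T constant ⇒ Boyle's law P V = const: T₂ = T₁; P₂ = P₁·(V₁/V₂) = 2.775 bar.
V constant ⇒ P ∝ T: V₃ = V₂; P₃ = P₂·(T₃/T₂) = 1.374 bar.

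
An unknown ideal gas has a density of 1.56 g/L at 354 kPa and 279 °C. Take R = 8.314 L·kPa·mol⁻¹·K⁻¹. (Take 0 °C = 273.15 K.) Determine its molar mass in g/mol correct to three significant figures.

M ≈ 20.2 g/mol

ρ = PM/(RT) ⇒ M = ρRT/P = (1.56 × 8.314 × 552.1) / 354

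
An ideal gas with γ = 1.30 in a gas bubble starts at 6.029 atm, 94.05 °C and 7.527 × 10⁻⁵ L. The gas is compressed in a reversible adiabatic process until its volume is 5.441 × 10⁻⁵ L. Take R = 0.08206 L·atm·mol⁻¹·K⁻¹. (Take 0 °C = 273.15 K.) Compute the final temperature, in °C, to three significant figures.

T₂ ≈ 132 °C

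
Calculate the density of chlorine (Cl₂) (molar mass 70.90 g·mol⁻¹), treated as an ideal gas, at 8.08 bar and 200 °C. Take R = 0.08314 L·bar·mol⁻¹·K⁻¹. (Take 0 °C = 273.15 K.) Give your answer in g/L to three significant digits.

ρ ≈ 14.6 g/L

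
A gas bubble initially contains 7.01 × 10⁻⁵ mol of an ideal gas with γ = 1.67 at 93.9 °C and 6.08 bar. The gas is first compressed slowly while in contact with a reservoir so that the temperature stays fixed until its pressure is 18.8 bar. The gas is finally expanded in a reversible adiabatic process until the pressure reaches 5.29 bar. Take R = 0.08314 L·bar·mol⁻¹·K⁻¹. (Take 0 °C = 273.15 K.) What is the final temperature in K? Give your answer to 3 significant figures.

Convert: T₁ = 367.0 K.
From PV = nRT: V₁ = nRT₁/P₁ = 0.0003518 L.
T constant ⇒ Boyle's law P V = const: T₂ = T₁; V₂ = V₁·(P₁/P₂) = 0.0001138 L.
Adiabatic (γ = 1.67), T V^(γ−1) and P V^γ constant: T₃ = T₂·(P₃/P₂)^((γ−1)/γ) = 220.7 K; V₃ = V₂·(P₂/P₃)^(1/γ) = 0.0002431 L.

T₃ ≈ 221 K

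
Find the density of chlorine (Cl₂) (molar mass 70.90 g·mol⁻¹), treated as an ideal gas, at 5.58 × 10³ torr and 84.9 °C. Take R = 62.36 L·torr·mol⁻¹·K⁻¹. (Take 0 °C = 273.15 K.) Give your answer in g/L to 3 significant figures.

ρ = PM/(RT) = (5.58e+03 × 70.90) / (62.36 × 358.0)

ρ ≈ 17.7 g/L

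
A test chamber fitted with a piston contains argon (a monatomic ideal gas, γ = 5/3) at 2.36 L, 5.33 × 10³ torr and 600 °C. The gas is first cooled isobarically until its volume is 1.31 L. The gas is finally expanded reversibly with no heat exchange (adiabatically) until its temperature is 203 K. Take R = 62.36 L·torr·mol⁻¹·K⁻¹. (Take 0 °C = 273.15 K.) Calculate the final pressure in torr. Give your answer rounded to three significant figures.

P₃ ≈ 605 torr

Convert: T₁ = 873.1 K.
Isobaric, so V/T is constant: P₂ = P₁; T₂ = T₁·(V₂/V₁) = 484.7 K.
Reversible adiabatic, γ = 5/3: P₃ = P₂·(T₃/T₂)^(γ/(γ−1)) = 605.1 torr; V₃ = V₂·(T₂/T₃)^(1/(γ−1)) = 4.833 L.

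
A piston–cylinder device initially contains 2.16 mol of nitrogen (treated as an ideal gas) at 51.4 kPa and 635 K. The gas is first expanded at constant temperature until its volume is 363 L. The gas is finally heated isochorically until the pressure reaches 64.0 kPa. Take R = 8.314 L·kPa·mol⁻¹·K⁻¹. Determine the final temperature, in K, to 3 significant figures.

T₃ ≈ 1.29e+03 K

From PV = nRT: V₁ = nRT₁/P₁ = 221.9 L.
Isothermal, so P V is constant: T₂ = T₁; P₂ = P₁·(V₁/V₂) = 31.41 kPa.
V constant ⇒ P ∝ T: V₃ = V₂; T₃ = T₂·(P₃/P₂) = 1294 K.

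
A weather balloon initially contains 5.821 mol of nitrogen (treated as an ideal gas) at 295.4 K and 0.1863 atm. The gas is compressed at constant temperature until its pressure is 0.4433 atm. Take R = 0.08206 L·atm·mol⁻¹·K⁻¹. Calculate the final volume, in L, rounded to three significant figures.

V₂ ≈ 318 L

From PV = nRT: V₁ = nRT₁/P₁ = 757.4 L.
T constant ⇒ Boyle's law P V = const: T₂ = T₁; V₂ = V₁·(P₁/P₂) = 318.3 L.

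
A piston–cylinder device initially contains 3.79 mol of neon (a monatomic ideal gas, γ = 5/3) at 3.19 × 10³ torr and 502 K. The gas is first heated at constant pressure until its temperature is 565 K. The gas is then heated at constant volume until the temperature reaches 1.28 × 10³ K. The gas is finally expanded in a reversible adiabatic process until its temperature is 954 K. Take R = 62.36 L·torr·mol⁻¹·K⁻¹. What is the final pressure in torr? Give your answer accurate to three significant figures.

P₄ ≈ 3.47e+03 torr

From PV = nRT: V₁ = nRT₁/P₁ = 37.19 L.
Isobaric, so V/T is constant: P₂ = P₁; V₂ = V₁·(T₂/T₁) = 41.86 L.
V constant ⇒ P ∝ T: V₃ = V₂; P₃ = P₂·(T₃/T₂) = 7227 torr.
Reversible adiabatic, γ = 5/3: P₄ = P₃·(T₄/T₃)^(γ/(γ−1)) = 3466 torr; V₄ = V₃·(T₃/T₄)^(1/(γ−1)) = 65.06 L.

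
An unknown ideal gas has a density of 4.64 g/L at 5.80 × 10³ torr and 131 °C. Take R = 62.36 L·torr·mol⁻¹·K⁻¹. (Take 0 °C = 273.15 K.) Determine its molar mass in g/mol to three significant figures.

M ≈ 20.2 g/mol

ρ = PM/(RT) ⇒ M = ρRT/P = (4.64 × 62.36 × 404.1) / 5.80e+03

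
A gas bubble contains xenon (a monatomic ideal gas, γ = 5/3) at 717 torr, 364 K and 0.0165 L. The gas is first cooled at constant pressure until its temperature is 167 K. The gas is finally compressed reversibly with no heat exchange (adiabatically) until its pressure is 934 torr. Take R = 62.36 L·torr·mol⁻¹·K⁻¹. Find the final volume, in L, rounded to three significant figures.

V₃ ≈ 0.00646 L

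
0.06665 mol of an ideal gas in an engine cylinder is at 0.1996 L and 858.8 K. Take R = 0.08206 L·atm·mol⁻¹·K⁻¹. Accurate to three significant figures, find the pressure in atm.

P ≈ 23.5 atm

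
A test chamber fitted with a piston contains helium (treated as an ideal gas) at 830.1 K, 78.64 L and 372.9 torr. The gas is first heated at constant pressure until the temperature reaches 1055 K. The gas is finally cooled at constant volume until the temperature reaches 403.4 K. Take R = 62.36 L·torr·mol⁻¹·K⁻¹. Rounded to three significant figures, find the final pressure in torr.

P constant ⇒ V ∝ T: P₂ = P₁; V₂ = V₁·(T₂/T₁) = 99.95 L.
V constant ⇒ P ∝ T: V₃ = V₂; P₃ = P₂·(T₃/T₂) = 142.6 torr.

P₃ ≈ 143 torr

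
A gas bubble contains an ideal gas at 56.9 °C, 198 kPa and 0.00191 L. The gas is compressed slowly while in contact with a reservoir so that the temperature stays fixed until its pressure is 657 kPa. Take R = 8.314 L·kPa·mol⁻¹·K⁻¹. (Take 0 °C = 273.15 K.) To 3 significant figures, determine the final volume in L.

V₂ ≈ 0.000576 L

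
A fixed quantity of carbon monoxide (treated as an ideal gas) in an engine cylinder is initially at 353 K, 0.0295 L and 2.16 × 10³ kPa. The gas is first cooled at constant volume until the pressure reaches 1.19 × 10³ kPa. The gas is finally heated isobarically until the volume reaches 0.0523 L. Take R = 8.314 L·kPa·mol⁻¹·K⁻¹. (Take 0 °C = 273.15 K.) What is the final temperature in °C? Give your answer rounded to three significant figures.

T₃ ≈ 71.6 °C

V constant ⇒ P ∝ T: V₂ = V₁; T₂ = T₁·(P₂/P₁) = 194.5 K.
P constant ⇒ V ∝ T: P₃ = P₂; T₃ = T₂·(V₃/V₂) = 344.8 K.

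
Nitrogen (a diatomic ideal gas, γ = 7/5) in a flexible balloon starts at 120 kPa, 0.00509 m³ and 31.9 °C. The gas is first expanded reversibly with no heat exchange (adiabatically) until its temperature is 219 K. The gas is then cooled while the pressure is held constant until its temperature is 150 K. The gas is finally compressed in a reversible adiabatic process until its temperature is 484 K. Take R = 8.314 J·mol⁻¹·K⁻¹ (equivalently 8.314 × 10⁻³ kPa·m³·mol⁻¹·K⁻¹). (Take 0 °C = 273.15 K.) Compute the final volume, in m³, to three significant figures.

Convert: T₁ = 305.0 K.
Adiabatic (γ = 7/5), T V^(γ−1) and P V^γ constant: P₂ = P₁·(T₂/T₁)^(γ/(γ−1)) = 37.62 kPa; V₂ = V₁·(T₁/T₂)^(1/(γ−1)) = 0.01166 m³.
Isobaric, so V/T is constant: P₃ = P₂; V₃ = V₂·(T₃/T₂) = 0.007983 m³.
Reversible adiabatic, γ = 7/5: P₄ = P₃·(T₄/T₃)^(γ/(γ−1)) = 2270 kPa; V₄ = V₃·(T₃/T₄)^(1/(γ−1)) = 0.0004269 m³.

V₄ ≈ 0.000427 m³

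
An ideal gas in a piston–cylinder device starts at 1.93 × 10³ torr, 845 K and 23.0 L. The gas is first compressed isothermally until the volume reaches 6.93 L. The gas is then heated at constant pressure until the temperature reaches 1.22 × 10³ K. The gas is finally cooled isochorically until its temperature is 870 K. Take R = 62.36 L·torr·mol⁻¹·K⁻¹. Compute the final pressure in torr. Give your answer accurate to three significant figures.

P₄ ≈ 4.57e+03 torr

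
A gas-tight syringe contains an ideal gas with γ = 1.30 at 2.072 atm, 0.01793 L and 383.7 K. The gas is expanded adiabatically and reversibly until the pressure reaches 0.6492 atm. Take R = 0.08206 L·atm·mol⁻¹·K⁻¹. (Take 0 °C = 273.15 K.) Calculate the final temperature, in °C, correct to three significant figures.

Reversible adiabatic, γ = 1.30: T₂ = T₁·(P₂/P₁)^((γ−1)/γ) = 293.5 K; V₂ = V₁·(P₁/P₂)^(1/γ) = 0.04378 L.

T₂ ≈ 20.4 °C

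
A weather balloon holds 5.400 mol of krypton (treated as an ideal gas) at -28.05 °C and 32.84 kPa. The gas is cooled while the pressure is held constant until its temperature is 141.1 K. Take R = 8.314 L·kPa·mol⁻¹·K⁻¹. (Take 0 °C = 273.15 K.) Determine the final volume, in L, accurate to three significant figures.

Convert: T₁ = 245.1 K.
From PV = nRT: V₁ = nRT₁/P₁ = 335.1 L.
P constant ⇒ V ∝ T: P₂ = P₁; V₂ = V₁·(T₂/T₁) = 192.9 L.

V₂ ≈ 193 L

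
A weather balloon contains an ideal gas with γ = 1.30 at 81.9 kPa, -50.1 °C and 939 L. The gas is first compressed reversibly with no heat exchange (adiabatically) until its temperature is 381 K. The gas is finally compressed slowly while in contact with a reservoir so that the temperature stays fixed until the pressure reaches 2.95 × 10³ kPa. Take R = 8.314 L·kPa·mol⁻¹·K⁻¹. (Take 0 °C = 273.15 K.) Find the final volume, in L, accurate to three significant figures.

V₃ ≈ 44.5 L

Convert: T₁ = 223.0 K.
Adiabatic (γ = 1.30), T V^(γ−1) and P V^γ constant: P₂ = P₁·(T₂/T₁)^(γ/(γ−1)) = 833.5 kPa; V₂ = V₁·(T₁/T₂)^(1/(γ−1)) = 157.6 L.
T constant ⇒ Boyle's law P V = const: T₃ = T₂; V₃ = V₂·(P₂/P₃) = 44.53 L.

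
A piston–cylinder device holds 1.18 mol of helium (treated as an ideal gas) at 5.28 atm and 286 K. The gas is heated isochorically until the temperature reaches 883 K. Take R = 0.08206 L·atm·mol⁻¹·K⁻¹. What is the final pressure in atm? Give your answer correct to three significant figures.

P₂ ≈ 16.3 atm

From PV = nRT: V₁ = nRT₁/P₁ = 5.245 L.
V constant ⇒ P ∝ T: V₂ = V₁; P₂ = P₁·(T₂/T₁) = 16.30 atm.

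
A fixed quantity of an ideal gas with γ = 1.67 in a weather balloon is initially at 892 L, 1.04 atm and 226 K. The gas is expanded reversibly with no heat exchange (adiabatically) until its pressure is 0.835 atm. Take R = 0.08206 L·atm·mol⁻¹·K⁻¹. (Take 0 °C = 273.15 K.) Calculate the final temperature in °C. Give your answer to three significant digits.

T₂ ≈ -66.2 °C

Adiabatic (γ = 1.67), T V^(γ−1) and P V^γ constant: T₂ = T₁·(P₂/P₁)^((γ−1)/γ) = 206.9 K; V₂ = V₁·(P₁/P₂)^(1/γ) = 1017 L.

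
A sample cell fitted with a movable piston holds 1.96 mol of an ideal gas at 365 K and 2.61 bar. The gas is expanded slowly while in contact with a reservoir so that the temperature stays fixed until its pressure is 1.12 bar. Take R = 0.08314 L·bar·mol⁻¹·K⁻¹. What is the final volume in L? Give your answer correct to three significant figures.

V₂ ≈ 53.1 L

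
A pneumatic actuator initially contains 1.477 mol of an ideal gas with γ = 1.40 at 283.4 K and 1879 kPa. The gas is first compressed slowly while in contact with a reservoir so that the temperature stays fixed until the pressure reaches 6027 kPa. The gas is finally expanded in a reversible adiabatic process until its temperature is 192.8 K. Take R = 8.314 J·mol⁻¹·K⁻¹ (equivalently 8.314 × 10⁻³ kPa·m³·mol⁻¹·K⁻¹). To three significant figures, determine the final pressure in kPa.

P₃ ≈ 1.57e+03 kPa

From PV = nRT: V₁ = nRT₁/P₁ = 0.001852 m³.
T constant ⇒ Boyle's law P V = const: T₂ = T₁; V₂ = V₁·(P₁/P₂) = 0.0005774 m³.
Reversible adiabatic, γ = 1.40: P₃ = P₂·(T₃/T₂)^(γ/(γ−1)) = 1565 kPa; V₃ = V₂·(T₂/T₃)^(1/(γ−1)) = 0.001513 m³.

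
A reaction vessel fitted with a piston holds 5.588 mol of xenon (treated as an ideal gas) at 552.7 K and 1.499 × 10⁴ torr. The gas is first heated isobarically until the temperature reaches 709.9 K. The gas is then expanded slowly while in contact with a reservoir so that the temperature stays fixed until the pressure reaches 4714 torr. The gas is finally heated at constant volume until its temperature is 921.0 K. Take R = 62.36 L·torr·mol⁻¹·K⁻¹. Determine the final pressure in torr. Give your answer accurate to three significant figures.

From PV = nRT: V₁ = nRT₁/P₁ = 12.85 L.
Isobaric, so V/T is constant: P₂ = P₁; V₂ = V₁·(T₂/T₁) = 16.50 L.
T constant ⇒ Boyle's law P V = const: T₃ = T₂; V₃ = V₂·(P₂/P₃) = 52.48 L.
Isochoric, so P/T is constant: V₄ = V₃; P₄ = P₃·(T₄/T₃) = 6116 torr.

P₄ ≈ 6.12e+03 torr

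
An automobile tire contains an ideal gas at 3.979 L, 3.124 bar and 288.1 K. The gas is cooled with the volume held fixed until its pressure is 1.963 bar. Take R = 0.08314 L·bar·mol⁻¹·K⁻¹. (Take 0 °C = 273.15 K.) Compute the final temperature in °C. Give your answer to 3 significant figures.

T₂ ≈ -92.1 °C

Isochoric, so P/T is constant: V₂ = V₁; T₂ = T₁·(P₂/P₁) = 181.0 K.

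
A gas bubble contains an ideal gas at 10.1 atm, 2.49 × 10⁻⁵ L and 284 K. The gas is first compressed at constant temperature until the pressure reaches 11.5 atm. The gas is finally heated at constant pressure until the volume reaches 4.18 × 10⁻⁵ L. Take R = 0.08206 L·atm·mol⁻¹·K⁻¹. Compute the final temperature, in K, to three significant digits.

Isothermal, so P V is constant: T₂ = T₁; V₂ = V₁·(P₁/P₂) = 2.187e-05 L.
Isobaric, so V/T is constant: P₃ = P₂; T₃ = T₂·(V₃/V₂) = 542.8 K.

T₃ ≈ 543 K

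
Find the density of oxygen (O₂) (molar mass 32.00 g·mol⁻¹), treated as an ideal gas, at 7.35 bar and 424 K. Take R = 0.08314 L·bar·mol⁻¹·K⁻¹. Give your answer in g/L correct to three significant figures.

ρ ≈ 6.67 g/L

ρ = PM/(RT) = (7.35 × 32.00) / (0.08314 × 424.0)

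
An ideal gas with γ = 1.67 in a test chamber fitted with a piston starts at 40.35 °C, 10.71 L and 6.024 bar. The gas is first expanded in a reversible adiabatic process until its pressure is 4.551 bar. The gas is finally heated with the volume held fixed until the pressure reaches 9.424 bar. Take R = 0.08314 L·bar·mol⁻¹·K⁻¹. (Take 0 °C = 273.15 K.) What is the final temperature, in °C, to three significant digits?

Convert: T₁ = 313.5 K.
Reversible adiabatic, γ = 1.67: T₂ = T₁·(P₂/P₁)^((γ−1)/γ) = 280.1 K; V₂ = V₁·(P₁/P₂)^(1/γ) = 12.67 L.
Isochoric, so P/T is constant: V₃ = V₂; T₃ = T₂·(P₃/P₂) = 580.1 K.

T₃ ≈ 307 °C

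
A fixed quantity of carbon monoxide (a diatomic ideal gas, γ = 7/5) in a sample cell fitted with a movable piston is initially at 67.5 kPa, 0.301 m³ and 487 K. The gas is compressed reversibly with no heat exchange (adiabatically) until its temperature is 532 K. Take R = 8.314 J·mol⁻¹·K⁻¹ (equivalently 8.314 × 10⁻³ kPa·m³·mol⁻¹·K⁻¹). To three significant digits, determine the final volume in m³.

Reversible adiabatic, γ = 7/5: P₂ = P₁·(T₂/T₁)^(γ/(γ−1)) = 91.97 kPa; V₂ = V₁·(T₁/T₂)^(1/(γ−1)) = 0.2413 m³.

V₂ ≈ 0.241 m³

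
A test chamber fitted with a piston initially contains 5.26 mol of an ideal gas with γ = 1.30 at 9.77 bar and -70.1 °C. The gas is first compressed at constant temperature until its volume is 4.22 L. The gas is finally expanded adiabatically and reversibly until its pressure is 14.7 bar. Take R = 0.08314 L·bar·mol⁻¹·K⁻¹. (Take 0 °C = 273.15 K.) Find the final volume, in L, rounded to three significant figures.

Convert: T₁ = 203.0 K.
From PV = nRT: V₁ = nRT₁/P₁ = 9.089 L.
Isothermal, so P V is constant: T₂ = T₁; P₂ = P₁·(V₁/V₂) = 21.04 bar.
Adiabatic (γ = 1.30), T V^(γ−1) and P V^γ constant: T₃ = T₂·(P₃/P₂)^((γ−1)/γ) = 186.9 K; V₃ = V₂·(P₂/P₃)^(1/γ) = 5.561 L.

V₃ ≈ 5.56 L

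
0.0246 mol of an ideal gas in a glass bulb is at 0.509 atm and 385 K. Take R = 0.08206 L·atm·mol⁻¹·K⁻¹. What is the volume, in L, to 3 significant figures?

V ≈ 1.53 L

PV = nRT ⇒ V = nRT/P = (0.0246 × 0.08206 × 385) / 0.509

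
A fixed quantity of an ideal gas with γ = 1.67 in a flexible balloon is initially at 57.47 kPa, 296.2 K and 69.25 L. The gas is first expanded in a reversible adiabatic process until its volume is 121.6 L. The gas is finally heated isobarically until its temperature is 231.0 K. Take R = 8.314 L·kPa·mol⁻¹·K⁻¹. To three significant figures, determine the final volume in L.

V₃ ≈ 138 L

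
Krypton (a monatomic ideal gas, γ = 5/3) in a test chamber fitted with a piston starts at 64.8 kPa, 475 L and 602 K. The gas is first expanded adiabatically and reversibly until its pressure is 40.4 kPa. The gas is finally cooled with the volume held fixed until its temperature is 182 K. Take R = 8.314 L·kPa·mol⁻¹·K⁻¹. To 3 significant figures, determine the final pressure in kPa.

P₃ ≈ 14.8 kPa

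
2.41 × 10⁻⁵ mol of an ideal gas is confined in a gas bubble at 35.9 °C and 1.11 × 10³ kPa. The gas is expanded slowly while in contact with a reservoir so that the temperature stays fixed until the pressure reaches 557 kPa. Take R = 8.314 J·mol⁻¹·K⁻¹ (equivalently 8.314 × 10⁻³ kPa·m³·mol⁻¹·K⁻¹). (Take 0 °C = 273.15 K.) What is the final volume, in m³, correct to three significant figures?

Convert: T₁ = 309.0 K.
From PV = nRT: V₁ = nRT₁/P₁ = 5.579e-08 m³.
T constant ⇒ Boyle's law P V = const: T₂ = T₁; V₂ = V₁·(P₁/P₂) = 1.112e-07 m³.

V₂ ≈ 1.11e-07 m³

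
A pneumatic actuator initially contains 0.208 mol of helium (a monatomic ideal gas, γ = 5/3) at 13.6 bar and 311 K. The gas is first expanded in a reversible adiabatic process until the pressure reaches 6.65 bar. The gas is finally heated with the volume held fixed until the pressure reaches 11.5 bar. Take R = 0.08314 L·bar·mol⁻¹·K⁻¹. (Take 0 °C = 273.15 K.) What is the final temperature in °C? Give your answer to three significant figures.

From PV = nRT: V₁ = nRT₁/P₁ = 0.3955 L.
Adiabatic (γ = 5/3), T V^(γ−1) and P V^γ constant: T₂ = T₁·(P₂/P₁)^((γ−1)/γ) = 233.6 K; V₂ = V₁·(P₁/P₂)^(1/γ) = 0.6075 L.
V constant ⇒ P ∝ T: V₃ = V₂; T₃ = T₂·(P₃/P₂) = 404.0 K.

T₃ ≈ 131 °C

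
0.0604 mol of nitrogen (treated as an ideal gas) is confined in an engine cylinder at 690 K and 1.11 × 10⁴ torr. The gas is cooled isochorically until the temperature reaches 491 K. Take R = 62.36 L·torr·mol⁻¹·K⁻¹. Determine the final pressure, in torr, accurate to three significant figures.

P₂ ≈ 7.90e+03 torr

From PV = nRT: V₁ = nRT₁/P₁ = 0.2341 L.
V constant ⇒ P ∝ T: V₂ = V₁; P₂ = P₁·(T₂/T₁) = 7899 torr.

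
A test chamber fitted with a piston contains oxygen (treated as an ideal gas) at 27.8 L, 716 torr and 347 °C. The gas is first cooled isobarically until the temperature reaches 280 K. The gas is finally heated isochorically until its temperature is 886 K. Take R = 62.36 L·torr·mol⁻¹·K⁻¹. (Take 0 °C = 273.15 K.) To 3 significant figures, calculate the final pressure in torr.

Convert: T₁ = 620.1 K.
Isobaric, so V/T is constant: P₂ = P₁; V₂ = V₁·(T₂/T₁) = 12.55 L.
V constant ⇒ P ∝ T: V₃ = V₂; P₃ = P₂·(T₃/T₂) = 2266 torr.

P₃ ≈ 2.27e+03 torr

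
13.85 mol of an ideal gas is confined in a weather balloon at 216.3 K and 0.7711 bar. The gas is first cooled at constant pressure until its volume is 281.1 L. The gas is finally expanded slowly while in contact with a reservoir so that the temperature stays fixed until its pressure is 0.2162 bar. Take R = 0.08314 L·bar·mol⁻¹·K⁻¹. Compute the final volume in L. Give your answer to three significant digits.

From PV = nRT: V₁ = nRT₁/P₁ = 323.0 L.
Isobaric, so V/T is constant: P₂ = P₁; T₂ = T₁·(V₂/V₁) = 188.2 K.
Isothermal, so P V is constant: T₃ = T₂; V₃ = V₂·(P₂/P₃) = 1003 L.

V₃ ≈ 1.00e+03 L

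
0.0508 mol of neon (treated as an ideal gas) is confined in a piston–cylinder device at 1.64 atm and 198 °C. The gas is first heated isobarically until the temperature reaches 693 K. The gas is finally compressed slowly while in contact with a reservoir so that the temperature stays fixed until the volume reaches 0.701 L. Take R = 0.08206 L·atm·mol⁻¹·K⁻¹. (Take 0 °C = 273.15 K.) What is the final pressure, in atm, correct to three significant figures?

P₃ ≈ 4.12 atm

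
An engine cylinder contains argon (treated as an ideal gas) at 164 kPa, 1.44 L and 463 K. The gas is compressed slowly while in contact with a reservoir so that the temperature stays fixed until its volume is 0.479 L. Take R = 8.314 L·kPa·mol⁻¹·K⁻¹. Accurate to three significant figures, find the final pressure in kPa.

P₂ ≈ 493 kPa

Isothermal, so P V is constant: T₂ = T₁; P₂ = P₁·(V₁/V₂) = 493.0 kPa.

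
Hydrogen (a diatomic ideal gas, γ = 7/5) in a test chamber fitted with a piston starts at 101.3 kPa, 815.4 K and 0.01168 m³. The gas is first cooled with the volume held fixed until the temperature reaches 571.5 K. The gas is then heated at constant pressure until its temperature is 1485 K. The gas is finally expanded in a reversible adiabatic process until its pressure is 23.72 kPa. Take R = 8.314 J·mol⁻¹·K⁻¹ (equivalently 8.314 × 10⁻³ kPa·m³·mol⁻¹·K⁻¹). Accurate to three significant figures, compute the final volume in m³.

V₄ ≈ 0.0664 m³

Isochoric, so P/T is constant: V₂ = V₁; P₂ = P₁·(T₂/T₁) = 71.00 kPa.
P constant ⇒ V ∝ T: P₃ = P₂; V₃ = V₂·(T₃/T₂) = 0.03035 m³.
Reversible adiabatic, γ = 7/5: T₄ = T₃·(P₄/P₃)^((γ−1)/γ) = 1086 K; V₄ = V₃·(P₃/P₄)^(1/γ) = 0.06641 m³.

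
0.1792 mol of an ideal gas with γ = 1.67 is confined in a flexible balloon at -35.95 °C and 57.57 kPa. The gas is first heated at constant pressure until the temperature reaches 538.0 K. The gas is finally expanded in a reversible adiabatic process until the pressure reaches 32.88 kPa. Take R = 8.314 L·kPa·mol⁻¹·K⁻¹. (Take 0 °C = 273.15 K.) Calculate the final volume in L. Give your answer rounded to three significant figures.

Convert: T₁ = 237.2 K.
From PV = nRT: V₁ = nRT₁/P₁ = 6.139 L.
P constant ⇒ V ∝ T: P₂ = P₁; V₂ = V₁·(T₂/T₁) = 13.92 L.
Reversible adiabatic, γ = 1.67: T₃ = T₂·(P₃/P₂)^((γ−1)/γ) = 429.7 K; V₃ = V₂·(P₂/P₃)^(1/γ) = 19.47 L.

V₃ ≈ 19.5 L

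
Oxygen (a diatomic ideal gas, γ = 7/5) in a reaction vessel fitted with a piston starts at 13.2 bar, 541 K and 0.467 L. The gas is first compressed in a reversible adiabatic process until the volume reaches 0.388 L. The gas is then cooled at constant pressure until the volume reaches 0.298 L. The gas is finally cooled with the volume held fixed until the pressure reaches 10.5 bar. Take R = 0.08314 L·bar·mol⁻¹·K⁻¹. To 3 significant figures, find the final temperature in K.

T₄ ≈ 275 K

Adiabatic (γ = 7/5), T V^(γ−1) and P V^γ constant: T₂ = T₁·(V₁/V₂)^(γ−1) = 582.6 K; P₂ = P₁·(V₁/V₂)^γ = 17.11 bar.
Isobaric, so V/T is constant: P₃ = P₂; T₃ = T₂·(V₃/V₂) = 447.5 K.
Isochoric, so P/T is constant: V₄ = V₃; T₄ = T₃·(P₄/P₃) = 274.6 K.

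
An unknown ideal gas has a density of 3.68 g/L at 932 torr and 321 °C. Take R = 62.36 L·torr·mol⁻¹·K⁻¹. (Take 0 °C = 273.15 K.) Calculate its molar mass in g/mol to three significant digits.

ρ = PM/(RT) ⇒ M = ρRT/P = (3.68 × 62.36 × 594.1) / 932

M ≈ 146 g/mol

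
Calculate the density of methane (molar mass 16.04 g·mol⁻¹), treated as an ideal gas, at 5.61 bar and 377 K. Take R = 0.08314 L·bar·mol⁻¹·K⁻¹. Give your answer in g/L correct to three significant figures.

ρ = PM/(RT) = (5.61 × 16.04) / (0.08314 × 377.0)

ρ ≈ 2.87 g/L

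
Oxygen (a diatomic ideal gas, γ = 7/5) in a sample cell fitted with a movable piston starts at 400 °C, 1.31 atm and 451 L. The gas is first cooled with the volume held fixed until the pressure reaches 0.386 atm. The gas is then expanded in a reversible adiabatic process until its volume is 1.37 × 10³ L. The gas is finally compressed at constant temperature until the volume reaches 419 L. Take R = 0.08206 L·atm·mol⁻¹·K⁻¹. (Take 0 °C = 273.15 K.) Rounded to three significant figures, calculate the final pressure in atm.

Convert: T₁ = 673.1 K.
V constant ⇒ P ∝ T: V₂ = V₁; T₂ = T₁·(P₂/P₁) = 198.3 K.
Adiabatic (γ = 7/5), T V^(γ−1) and P V^γ constant: T₃ = T₂·(V₂/V₃)^(γ−1) = 127.2 K; P₃ = P₂·(V₂/V₃)^γ = 0.08148 atm.
Isothermal, so P V is constant: T₄ = T₃; P₄ = P₃·(V₃/V₄) = 0.2664 atm.

P₄ ≈ 0.266 atm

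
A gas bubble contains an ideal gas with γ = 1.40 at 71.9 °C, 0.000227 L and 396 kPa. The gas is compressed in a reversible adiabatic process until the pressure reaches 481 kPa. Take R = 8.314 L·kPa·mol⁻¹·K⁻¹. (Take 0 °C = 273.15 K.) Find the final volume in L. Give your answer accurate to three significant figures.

V₂ ≈ 0.000198 L

Convert: T₁ = 345.0 K.
Adiabatic (γ = 1.40), T V^(γ−1) and P V^γ constant: T₂ = T₁·(P₂/P₁)^((γ−1)/γ) = 364.8 K; V₂ = V₁·(P₁/P₂)^(1/γ) = 0.0001976 L.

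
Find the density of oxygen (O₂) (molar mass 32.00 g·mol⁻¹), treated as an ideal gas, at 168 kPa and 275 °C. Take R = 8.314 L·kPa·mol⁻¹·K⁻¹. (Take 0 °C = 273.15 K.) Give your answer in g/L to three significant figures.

ρ = PM/(RT) = (168 × 32.00) / (8.314 × 548.1)

ρ ≈ 1.18 g/L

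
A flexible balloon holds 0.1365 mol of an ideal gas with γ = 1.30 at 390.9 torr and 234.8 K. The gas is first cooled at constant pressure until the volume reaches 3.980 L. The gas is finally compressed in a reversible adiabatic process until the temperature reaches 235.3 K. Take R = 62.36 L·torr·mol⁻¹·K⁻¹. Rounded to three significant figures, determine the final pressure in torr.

P₃ ≈ 1.17e+03 torr

From PV = nRT: V₁ = nRT₁/P₁ = 5.113 L.
P constant ⇒ V ∝ T: P₂ = P₁; T₂ = T₁·(V₂/V₁) = 182.8 K.
Reversible adiabatic, γ = 1.30: P₃ = P₂·(T₃/T₂)^(γ/(γ−1)) = 1168 torr; V₃ = V₂·(T₂/T₃)^(1/(γ−1)) = 1.715 L.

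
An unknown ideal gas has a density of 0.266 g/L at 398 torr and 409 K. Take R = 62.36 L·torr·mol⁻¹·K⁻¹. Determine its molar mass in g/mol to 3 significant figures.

ρ = PM/(RT) ⇒ M = ρRT/P = (0.266 × 62.36 × 409.0) / 398

M ≈ 17.0 g/mol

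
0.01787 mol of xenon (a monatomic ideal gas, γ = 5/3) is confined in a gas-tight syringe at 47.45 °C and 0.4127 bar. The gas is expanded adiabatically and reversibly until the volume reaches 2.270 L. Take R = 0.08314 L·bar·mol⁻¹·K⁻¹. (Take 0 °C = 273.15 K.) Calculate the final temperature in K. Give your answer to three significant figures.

Convert: T₁ = 320.6 K.
From PV = nRT: V₁ = nRT₁/P₁ = 1.154 L.
Reversible adiabatic, γ = 5/3: T₂ = T₁·(V₁/V₂)^(γ−1) = 204.2 K; P₂ = P₁·(V₁/V₂)^γ = 0.1337 bar.

T₂ ≈ 204 K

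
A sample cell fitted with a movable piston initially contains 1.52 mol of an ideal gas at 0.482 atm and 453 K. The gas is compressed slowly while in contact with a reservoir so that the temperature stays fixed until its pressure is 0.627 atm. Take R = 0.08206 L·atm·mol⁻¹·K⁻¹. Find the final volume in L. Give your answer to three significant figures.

V₂ ≈ 90.1 L

From PV = nRT: V₁ = nRT₁/P₁ = 117.2 L.
Isothermal, so P V is constant: T₂ = T₁; V₂ = V₁·(P₁/P₂) = 90.12 L.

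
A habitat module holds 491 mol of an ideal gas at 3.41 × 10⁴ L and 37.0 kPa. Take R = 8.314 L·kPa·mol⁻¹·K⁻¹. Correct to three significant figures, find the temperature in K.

PV = nRT ⇒ T = PV/(nR) = (37.0 × 3.41e+04) / (491 × 8.314)

T ≈ 309 K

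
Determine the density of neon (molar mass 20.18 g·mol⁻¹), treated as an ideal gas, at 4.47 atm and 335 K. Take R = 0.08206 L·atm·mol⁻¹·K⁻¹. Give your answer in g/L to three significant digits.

ρ = PM/(RT) = (4.47 × 20.18) / (0.08206 × 335.0)

ρ ≈ 3.28 g/L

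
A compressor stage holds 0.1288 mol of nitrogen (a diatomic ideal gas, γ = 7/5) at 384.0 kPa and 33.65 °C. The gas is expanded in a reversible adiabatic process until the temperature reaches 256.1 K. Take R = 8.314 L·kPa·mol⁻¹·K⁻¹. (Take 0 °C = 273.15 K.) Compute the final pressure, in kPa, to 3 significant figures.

P₂ ≈ 204 kPa

Convert: T₁ = 306.8 K.
From PV = nRT: V₁ = nRT₁/P₁ = 0.8556 L.
Adiabatic (γ = 7/5), T V^(γ−1) and P V^γ constant: P₂ = P₁·(T₂/T₁)^(γ/(γ−1)) = 204.1 kPa; V₂ = V₁·(T₁/T₂)^(1/(γ−1)) = 1.344 L.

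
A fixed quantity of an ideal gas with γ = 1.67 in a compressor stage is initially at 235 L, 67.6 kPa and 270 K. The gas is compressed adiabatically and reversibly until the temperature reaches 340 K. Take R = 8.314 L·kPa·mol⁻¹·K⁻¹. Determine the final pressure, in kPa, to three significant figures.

P₂ ≈ 120 kPa

Reversible adiabatic, γ = 1.67: P₂ = P₁·(T₂/T₁)^(γ/(γ−1)) = 120.1 kPa; V₂ = V₁·(T₁/T₂)^(1/(γ−1)) = 166.6 L.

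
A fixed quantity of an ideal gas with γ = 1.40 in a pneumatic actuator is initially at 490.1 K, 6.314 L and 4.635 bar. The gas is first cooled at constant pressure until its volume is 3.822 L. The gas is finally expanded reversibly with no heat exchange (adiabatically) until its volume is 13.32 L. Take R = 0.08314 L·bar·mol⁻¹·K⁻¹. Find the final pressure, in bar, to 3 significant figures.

P₃ ≈ 0.807 bar

Isobaric, so V/T is constant: P₂ = P₁; T₂ = T₁·(V₂/V₁) = 296.7 K.
Reversible adiabatic, γ = 1.40: T₃ = T₂·(V₂/V₃)^(γ−1) = 180.0 K; P₃ = P₂·(V₂/V₃)^γ = 0.8071 bar.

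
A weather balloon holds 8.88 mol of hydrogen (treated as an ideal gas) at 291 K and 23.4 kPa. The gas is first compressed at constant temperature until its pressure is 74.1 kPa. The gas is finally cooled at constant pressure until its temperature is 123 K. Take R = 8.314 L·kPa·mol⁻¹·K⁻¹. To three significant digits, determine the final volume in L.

V₃ ≈ 123 L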